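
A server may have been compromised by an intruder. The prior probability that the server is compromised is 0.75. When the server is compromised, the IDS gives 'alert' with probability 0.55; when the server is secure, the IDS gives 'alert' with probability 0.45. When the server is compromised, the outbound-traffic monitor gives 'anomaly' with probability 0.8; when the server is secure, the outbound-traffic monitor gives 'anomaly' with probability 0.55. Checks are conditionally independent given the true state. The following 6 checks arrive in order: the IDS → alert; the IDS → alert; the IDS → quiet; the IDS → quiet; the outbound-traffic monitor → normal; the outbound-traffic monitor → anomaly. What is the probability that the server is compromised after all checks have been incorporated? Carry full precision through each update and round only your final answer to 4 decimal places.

After the IDS='alert': P(compromised) = 0.55·0.7500 / (0.55·0.7500 + 0.45·0.2500) ≈ 0.7857
After the IDS='alert': P(compromised) = 0.55·0.7857 / (0.55·0.7857 + 0.45·0.2143) ≈ 0.8176
After the IDS='quiet': P(compromised) = 0.45·0.8176 / (0.45·0.8176 + 0.55·0.1824) ≈ 0.7857
After the IDS='quiet': P(compromised) = 0.45·0.7857 / (0.45·0.7857 + 0.55·0.2143) ≈ 0.7500
After the outbound-traffic monitor='normal': P(compromised) = 0.2·0.7500 / (0.2·0.7500 + 0.45·0.2500) ≈ 0.5714
After the outbound-traffic monitor='anomaly': P(compromised) = 0.8·0.5714 / (0.8·0.5714 + 0.55·0.4286) ≈ 0.6598

0.6598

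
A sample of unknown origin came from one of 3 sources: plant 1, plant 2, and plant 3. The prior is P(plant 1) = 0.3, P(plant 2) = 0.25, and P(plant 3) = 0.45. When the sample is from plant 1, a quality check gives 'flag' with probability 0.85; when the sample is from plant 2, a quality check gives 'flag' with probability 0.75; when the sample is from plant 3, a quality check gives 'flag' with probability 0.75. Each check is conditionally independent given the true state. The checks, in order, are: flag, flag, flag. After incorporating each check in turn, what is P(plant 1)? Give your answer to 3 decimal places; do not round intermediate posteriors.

0.384

After 'flag': normaliser = 0.85·0.3000 + 0.75·0.2500 + 0.75·0.4500; P(plant 1) ≈ 0.3269, P(plant 2) ≈ 0.2404, P(plant 3) ≈ 0.4327
After 'flag': normaliser = 0.85·0.3269 + 0.75·0.2404 + 0.75·0.4327; P(plant 1) ≈ 0.3550, P(plant 2) ≈ 0.2303, P(plant 3) ≈ 0.4146
After 'flag': normaliser = 0.85·0.3550 + 0.75·0.2303 + 0.75·0.4146; P(plant 1) ≈ 0.3842, P(plant 2) ≈ 0.2199, P(plant 3) ≈ 0.3959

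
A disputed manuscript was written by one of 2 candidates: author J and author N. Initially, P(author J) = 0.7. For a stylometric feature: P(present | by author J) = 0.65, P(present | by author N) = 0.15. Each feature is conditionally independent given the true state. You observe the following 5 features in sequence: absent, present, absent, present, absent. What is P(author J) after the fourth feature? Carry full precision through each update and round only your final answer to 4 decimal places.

Apply Bayes' rule sequentially, carrying P(author J) forward.
After 'absent': P(author J) = 0.35·0.7000 / (0.35·0.7000 + 0.85·0.3000) ≈ 0.4900
After 'present': P(author J) = 0.65·0.4900 / (0.65·0.4900 + 0.15·0.5100) ≈ 0.8063
After 'absent': P(author J) = 0.35·0.8063 / (0.35·0.8063 + 0.85·0.1937) ≈ 0.6316
After 'present': P(author J) = 0.65·0.6316 / (0.65·0.6316 + 0.15·0.3684) ≈ 0.8814

0.8814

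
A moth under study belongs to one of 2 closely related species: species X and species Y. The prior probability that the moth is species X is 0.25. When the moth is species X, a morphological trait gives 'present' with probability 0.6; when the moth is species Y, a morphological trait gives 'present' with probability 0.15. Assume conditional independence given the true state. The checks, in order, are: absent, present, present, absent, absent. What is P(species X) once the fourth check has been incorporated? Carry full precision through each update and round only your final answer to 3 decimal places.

After 'absent': P(species X) = 0.4·0.2500 / (0.4·0.2500 + 0.85·0.7500) ≈ 0.1356
After 'present': P(species X) = 0.6·0.1356 / (0.6·0.1356 + 0.15·0.8644) ≈ 0.3855
After 'present': P(species X) = 0.6·0.3855 / (0.6·0.3855 + 0.15·0.6145) ≈ 0.7151
After 'absent': P(species X) = 0.4·0.7151 / (0.4·0.7151 + 0.85·0.2849) ≈ 0.5415

0.542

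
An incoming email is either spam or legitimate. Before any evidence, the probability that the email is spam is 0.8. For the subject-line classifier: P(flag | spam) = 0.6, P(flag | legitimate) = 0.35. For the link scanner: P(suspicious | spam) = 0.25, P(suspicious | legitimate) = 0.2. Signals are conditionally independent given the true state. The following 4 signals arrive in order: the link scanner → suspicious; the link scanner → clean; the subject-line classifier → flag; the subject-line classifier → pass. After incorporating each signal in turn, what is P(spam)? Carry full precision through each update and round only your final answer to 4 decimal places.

Apply Bayes' rule sequentially, carrying P(spam) forward.
After the link scanner='suspicious': P(spam) = 0.25·0.8000 / (0.25·0.8000 + 0.2·0.2000) ≈ 0.8333
After the link scanner='clean': P(spam) = 0.75·0.8333 / (0.75·0.8333 + 0.8·0.1667) ≈ 0.8242
After the subject-line classifier='flag': P(spam) = 0.6·0.8242 / (0.6·0.8242 + 0.35·0.1758) ≈ 0.8893
After the subject-line classifier='pass': P(spam) = 0.4·0.8893 / (0.4·0.8893 + 0.65·0.1107) ≈ 0.8318

0.8318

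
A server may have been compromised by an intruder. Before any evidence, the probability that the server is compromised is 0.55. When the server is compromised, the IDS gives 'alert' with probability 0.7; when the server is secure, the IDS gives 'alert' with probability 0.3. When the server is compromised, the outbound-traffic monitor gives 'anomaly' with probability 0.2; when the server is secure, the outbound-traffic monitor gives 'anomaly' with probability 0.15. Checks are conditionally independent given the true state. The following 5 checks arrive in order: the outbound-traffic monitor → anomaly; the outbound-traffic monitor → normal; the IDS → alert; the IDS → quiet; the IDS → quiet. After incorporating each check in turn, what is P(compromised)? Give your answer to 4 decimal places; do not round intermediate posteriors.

After the outbound-traffic monitor='anomaly': P(compromised) = 0.2·0.5500 / (0.2·0.5500 + 0.15·0.4500) ≈ 0.6197
After the outbound-traffic monitor='normal': P(compromised) = 0.8·0.6197 / (0.8·0.6197 + 0.85·0.3803) ≈ 0.6053
After the IDS='alert': P(compromised) = 0.7·0.6053 / (0.7·0.6053 + 0.3·0.3947) ≈ 0.7816
After the IDS='quiet': P(compromised) = 0.3·0.7816 / (0.3·0.7816 + 0.7·0.2184) ≈ 0.6053
After the IDS='quiet': P(compromised) = 0.3·0.6053 / (0.3·0.6053 + 0.7·0.3947) ≈ 0.3966

0.3966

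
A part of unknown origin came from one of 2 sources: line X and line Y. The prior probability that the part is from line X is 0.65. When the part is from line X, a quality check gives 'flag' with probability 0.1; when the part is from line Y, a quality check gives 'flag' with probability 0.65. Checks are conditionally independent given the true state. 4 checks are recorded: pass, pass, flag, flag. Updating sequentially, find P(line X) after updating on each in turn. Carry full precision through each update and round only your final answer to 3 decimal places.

Each posterior becomes the prior for the next update.
After 'pass': P(line X) = 0.9·0.6500 / (0.9·0.6500 + 0.35·0.3500) ≈ 0.8269
After 'pass': P(line X) = 0.9·0.8269 / (0.9·0.8269 + 0.35·0.1731) ≈ 0.9247
After 'flag': P(line X) = 0.1·0.9247 / (0.1·0.9247 + 0.65·0.0753) ≈ 0.6539
After 'flag': P(line X) = 0.1·0.6539 / (0.1·0.6539 + 0.65·0.3461) ≈ 0.2252

0.225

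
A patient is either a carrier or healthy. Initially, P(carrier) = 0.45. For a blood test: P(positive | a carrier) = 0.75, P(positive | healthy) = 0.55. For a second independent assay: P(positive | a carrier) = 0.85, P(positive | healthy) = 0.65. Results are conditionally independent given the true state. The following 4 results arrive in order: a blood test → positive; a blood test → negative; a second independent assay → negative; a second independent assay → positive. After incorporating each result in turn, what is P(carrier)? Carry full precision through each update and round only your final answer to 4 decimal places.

After a blood test='positive': P(carrier) = 0.75·0.4500 / (0.75·0.4500 + 0.55·0.5500) ≈ 0.5273
After a blood test='negative': P(carrier) = 0.25·0.5273 / (0.25·0.5273 + 0.45·0.4727) ≈ 0.3827
After a second independent assay='negative': P(carrier) = 0.15·0.3827 / (0.15·0.3827 + 0.35·0.6173) ≈ 0.2099
After a second independent assay='positive': P(carrier) = 0.85·0.2099 / (0.85·0.2099 + 0.65·0.7901) ≈ 0.2578

0.2578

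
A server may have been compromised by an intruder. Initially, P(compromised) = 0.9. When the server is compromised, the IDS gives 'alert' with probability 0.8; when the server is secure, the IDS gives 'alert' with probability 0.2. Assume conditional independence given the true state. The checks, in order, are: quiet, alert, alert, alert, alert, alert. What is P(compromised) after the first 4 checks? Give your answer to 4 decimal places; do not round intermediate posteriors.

Apply Bayes' rule sequentially, carrying P(compromised) forward.
After 'quiet': P(compromised) = 0.2·0.9000 / (0.2·0.9000 + 0.8·0.1000) ≈ 0.6923
After 'alert': P(compromised) = 0.8·0.6923 / (0.8·0.6923 + 0.2·0.3077) ≈ 0.9000
After 'alert': P(compromised) = 0.8·0.9000 / (0.8·0.9000 + 0.2·0.1000) ≈ 0.9730
After 'alert': P(compromised) = 0.8·0.9730 / (0.8·0.9730 + 0.2·0.0270) ≈ 0.9931

0.9931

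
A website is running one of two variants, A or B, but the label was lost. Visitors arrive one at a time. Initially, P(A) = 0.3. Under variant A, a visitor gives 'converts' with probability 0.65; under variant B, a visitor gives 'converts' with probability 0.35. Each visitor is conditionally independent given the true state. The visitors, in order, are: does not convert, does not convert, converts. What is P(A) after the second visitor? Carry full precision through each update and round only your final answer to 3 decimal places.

0.111

Each posterior becomes the prior for the next update.
After 'does not convert': P(A) = 0.35·0.3000 / (0.35·0.3000 + 0.65·0.7000) ≈ 0.1875
After 'does not convert': P(A) = 0.35·0.1875 / (0.35·0.1875 + 0.65·0.8125) ≈ 0.1105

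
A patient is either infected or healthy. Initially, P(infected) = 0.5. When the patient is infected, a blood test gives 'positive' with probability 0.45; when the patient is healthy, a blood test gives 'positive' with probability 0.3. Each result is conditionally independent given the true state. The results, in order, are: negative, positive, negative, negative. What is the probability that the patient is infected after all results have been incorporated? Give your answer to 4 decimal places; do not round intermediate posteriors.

0.4212

After 'negative': P(infected) = 0.55·0.5000 / (0.55·0.5000 + 0.7·0.5000) ≈ 0.4400
After 'positive': P(infected) = 0.45·0.4400 / (0.45·0.4400 + 0.3·0.5600) ≈ 0.5410
After 'negative': P(infected) = 0.55·0.5410 / (0.55·0.5410 + 0.7·0.4590) ≈ 0.4808
After 'negative': P(infected) = 0.55·0.4808 / (0.55·0.4808 + 0.7·0.5192) ≈ 0.4212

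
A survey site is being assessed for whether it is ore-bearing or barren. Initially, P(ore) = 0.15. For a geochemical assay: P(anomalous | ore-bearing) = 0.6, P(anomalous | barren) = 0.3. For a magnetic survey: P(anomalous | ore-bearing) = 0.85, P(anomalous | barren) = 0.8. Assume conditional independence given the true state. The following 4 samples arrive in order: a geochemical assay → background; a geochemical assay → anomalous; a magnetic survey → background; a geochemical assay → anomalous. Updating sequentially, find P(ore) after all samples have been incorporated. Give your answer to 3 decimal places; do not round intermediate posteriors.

After a geochemical assay='background': P(ore) = 0.4·0.1500 / (0.4·0.1500 + 0.7·0.8500) ≈ 0.0916
After a geochemical assay='anomalous': P(ore) = 0.6·0.0916 / (0.6·0.0916 + 0.3·0.9084) ≈ 0.1678
After a magnetic survey='background': P(ore) = 0.15·0.1678 / (0.15·0.1678 + 0.2·0.8322) ≈ 0.1314
After a geochemical assay='anomalous': P(ore) = 0.6·0.1314 / (0.6·0.1314 + 0.3·0.8686) ≈ 0.2323

0.232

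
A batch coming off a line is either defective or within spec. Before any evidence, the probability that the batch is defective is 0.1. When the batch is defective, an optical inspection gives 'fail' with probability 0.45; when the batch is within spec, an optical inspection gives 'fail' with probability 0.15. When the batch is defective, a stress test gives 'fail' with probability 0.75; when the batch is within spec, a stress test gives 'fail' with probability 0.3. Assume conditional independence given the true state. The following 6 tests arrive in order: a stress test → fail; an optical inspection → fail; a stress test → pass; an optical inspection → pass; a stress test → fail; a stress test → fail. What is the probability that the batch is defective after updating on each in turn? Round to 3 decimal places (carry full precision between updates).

0.546

After a stress test='fail': P(defective) = 0.75·0.1000 / (0.75·0.1000 + 0.3·0.9000) ≈ 0.2174
After an optical inspection='fail': P(defective) = 0.45·0.2174 / (0.45·0.2174 + 0.15·0.7826) ≈ 0.4545
After a stress test='pass': P(defective) = 0.25·0.4545 / (0.25·0.4545 + 0.7·0.5455) ≈ 0.2294
After an optical inspection='pass': P(defective) = 0.55·0.2294 / (0.55·0.2294 + 0.85·0.7706) ≈ 0.1615
After a stress test='fail': P(defective) = 0.75·0.1615 / (0.75·0.1615 + 0.3·0.8385) ≈ 0.3250
After a stress test='fail': P(defective) = 0.75·0.3250 / (0.75·0.3250 + 0.3·0.6750) ≈ 0.5462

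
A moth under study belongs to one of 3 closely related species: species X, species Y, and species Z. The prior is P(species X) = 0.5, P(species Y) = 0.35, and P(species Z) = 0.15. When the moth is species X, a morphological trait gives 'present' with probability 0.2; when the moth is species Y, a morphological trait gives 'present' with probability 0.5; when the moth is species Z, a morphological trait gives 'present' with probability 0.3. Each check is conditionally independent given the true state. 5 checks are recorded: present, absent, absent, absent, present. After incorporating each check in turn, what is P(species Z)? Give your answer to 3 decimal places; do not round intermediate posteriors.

0.179

Each posterior becomes the prior for the next update.
After 'present': normaliser = 0.2·0.5000 + 0.5·0.3500 + 0.3·0.1500; P(species X) ≈ 0.3125, P(species Y) ≈ 0.5469, P(species Z) ≈ 0.1406
After 'absent': normaliser = 0.8·0.3125 + 0.5·0.5469 + 0.7·0.1406; P(species X) ≈ 0.4020, P(species Y) ≈ 0.4397, P(species Z) ≈ 0.1583
After 'absent': normaliser = 0.8·0.4020 + 0.5·0.4397 + 0.7·0.1583; P(species X) ≈ 0.4931, P(species Y) ≈ 0.3371, P(species Z) ≈ 0.1699
After 'absent': normaliser = 0.8·0.4931 + 0.5·0.3371 + 0.7·0.1699; P(species X) ≈ 0.5785, P(species Y) ≈ 0.2471, P(species Z) ≈ 0.1744
After 'present': normaliser = 0.2·0.5785 + 0.5·0.2471 + 0.3·0.1744; P(species X) ≈ 0.3968, P(species Y) ≈ 0.4238, P(species Z) ≈ 0.1794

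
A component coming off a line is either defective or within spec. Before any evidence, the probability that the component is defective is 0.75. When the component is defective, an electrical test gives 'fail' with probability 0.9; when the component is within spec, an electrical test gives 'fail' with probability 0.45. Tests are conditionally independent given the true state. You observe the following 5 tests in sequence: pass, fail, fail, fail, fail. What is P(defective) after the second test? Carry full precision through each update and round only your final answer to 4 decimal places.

After 'pass': P(defective) = 0.1·0.7500 / (0.1·0.7500 + 0.55·0.2500) ≈ 0.3529
After 'fail': P(defective) = 0.9·0.3529 / (0.9·0.3529 + 0.45·0.6471) ≈ 0.5217

0.5217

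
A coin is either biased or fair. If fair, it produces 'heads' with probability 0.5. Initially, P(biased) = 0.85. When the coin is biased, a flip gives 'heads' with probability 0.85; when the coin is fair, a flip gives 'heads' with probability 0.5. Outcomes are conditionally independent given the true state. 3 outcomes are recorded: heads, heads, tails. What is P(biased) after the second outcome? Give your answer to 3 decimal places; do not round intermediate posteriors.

0.942

After 'heads': P(biased) = 0.85·0.8500 / (0.85·0.8500 + 0.5·0.1500) ≈ 0.9060
After 'heads': P(biased) = 0.85·0.9060 / (0.85·0.9060 + 0.5·0.0940) ≈ 0.9425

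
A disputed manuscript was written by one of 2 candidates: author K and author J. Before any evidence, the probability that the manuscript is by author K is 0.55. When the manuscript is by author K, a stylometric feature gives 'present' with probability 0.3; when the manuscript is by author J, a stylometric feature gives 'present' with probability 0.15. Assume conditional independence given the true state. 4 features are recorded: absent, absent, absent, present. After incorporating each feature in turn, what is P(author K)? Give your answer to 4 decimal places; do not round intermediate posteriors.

0.5772

After 'absent': P(author K) = 0.7·0.5500 / (0.7·0.5500 + 0.85·0.4500) ≈ 0.5016
After 'absent': P(author K) = 0.7·0.5016 / (0.7·0.5016 + 0.85·0.4984) ≈ 0.4532
After 'absent': P(author K) = 0.7·0.4532 / (0.7·0.4532 + 0.85·0.5468) ≈ 0.4057
After 'present': P(author K) = 0.3·0.4057 / (0.3·0.4057 + 0.15·0.5943) ≈ 0.5772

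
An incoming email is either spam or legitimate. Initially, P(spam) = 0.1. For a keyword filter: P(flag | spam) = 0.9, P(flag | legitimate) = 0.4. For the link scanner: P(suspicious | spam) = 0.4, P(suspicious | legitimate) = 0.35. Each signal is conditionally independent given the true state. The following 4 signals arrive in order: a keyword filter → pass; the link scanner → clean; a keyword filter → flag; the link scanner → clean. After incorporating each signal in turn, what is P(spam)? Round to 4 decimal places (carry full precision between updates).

After a keyword filter='pass': P(spam) = 0.1·0.1000 / (0.1·0.1000 + 0.6·0.9000) ≈ 0.0182
After the link scanner='clean': P(spam) = 0.6·0.0182 / (0.6·0.0182 + 0.65·0.9818) ≈ 0.0168
After a keyword filter='flag': P(spam) = 0.9·0.0168 / (0.9·0.0168 + 0.4·0.9832) ≈ 0.0370
After the link scanner='clean': P(spam) = 0.6·0.0370 / (0.6·0.0370 + 0.65·0.9630) ≈ 0.0343

0.0343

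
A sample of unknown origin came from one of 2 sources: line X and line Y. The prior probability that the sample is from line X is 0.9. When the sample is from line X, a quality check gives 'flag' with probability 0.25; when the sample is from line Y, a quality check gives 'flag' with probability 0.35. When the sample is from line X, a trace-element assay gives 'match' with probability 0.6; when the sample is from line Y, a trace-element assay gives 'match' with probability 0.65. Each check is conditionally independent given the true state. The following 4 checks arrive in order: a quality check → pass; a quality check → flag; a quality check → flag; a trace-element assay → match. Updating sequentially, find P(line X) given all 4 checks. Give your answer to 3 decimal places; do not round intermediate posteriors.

After a quality check='pass': P(line X) = 0.75·0.9000 / (0.75·0.9000 + 0.65·0.1000) ≈ 0.9122
After a quality check='flag': P(line X) = 0.25·0.9122 / (0.25·0.9122 + 0.35·0.0878) ≈ 0.8812
After a quality check='flag': P(line X) = 0.25·0.8812 / (0.25·0.8812 + 0.35·0.1188) ≈ 0.8412
After a trace-element assay='match': P(line X) = 0.6·0.8412 / (0.6·0.8412 + 0.65·0.1588) ≈ 0.8302

0.830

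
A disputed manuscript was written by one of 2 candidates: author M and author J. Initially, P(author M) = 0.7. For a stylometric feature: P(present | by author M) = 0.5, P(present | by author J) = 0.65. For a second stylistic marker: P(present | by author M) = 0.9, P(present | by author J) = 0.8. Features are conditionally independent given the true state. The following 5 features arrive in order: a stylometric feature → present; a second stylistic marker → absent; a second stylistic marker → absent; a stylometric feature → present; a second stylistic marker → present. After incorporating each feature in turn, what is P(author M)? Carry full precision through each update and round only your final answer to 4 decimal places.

0.2797

After a stylometric feature='present': P(author M) = 0.5·0.7000 / (0.5·0.7000 + 0.65·0.3000) ≈ 0.6422
After a second stylistic marker='absent': P(author M) = 0.1·0.6422 / (0.1·0.6422 + 0.2·0.3578) ≈ 0.4730
After a second stylistic marker='absent': P(author M) = 0.1·0.4730 / (0.1·0.4730 + 0.2·0.5270) ≈ 0.3097
After a stylometric feature='present': P(author M) = 0.5·0.3097 / (0.5·0.3097 + 0.65·0.6903) ≈ 0.2566
After a second stylistic marker='present': P(author M) = 0.9·0.2566 / (0.9·0.2566 + 0.8·0.7434) ≈ 0.2797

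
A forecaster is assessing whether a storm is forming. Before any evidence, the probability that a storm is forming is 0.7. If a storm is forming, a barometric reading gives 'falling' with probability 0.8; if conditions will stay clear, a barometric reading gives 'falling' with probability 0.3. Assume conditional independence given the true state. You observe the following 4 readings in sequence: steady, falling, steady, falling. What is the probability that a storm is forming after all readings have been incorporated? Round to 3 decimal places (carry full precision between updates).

0.575

After 'steady': P(storm) = 0.2·0.7000 / (0.2·0.7000 + 0.7·0.3000) ≈ 0.4000
After 'falling': P(storm) = 0.8·0.4000 / (0.8·0.4000 + 0.3·0.6000) ≈ 0.6400
After 'steady': P(storm) = 0.2·0.6400 / (0.2·0.6400 + 0.7·0.3600) ≈ 0.3368
After 'falling': P(storm) = 0.8·0.3368 / (0.8·0.3368 + 0.3·0.6632) ≈ 0.5753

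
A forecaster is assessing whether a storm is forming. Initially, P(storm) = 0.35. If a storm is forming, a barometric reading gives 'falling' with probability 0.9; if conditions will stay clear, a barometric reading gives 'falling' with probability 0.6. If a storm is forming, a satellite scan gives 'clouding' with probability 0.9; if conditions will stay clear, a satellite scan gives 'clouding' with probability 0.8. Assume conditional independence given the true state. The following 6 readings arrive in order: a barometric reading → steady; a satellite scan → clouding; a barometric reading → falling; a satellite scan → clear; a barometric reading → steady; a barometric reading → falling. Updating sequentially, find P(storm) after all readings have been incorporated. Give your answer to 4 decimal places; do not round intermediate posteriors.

0.0409

Apply Bayes' rule sequentially, carrying P(storm) forward.
After a barometric reading='steady': P(storm) = 0.1·0.3500 / (0.1·0.3500 + 0.4·0.6500) ≈ 0.1186
After a satellite scan='clouding': P(storm) = 0.9·0.1186 / (0.9·0.1186 + 0.8·0.8814) ≈ 0.1315
After a barometric reading='falling': P(storm) = 0.9·0.1315 / (0.9·0.1315 + 0.6·0.8685) ≈ 0.1851
After a satellite scan='clear': P(storm) = 0.1·0.1851 / (0.1·0.1851 + 0.2·0.8149) ≈ 0.1020
After a barometric reading='steady': P(storm) = 0.1·0.1020 / (0.1·0.1020 + 0.4·0.8980) ≈ 0.0276
After a barometric reading='falling': P(storm) = 0.9·0.0276 / (0.9·0.0276 + 0.6·0.9724) ≈ 0.0409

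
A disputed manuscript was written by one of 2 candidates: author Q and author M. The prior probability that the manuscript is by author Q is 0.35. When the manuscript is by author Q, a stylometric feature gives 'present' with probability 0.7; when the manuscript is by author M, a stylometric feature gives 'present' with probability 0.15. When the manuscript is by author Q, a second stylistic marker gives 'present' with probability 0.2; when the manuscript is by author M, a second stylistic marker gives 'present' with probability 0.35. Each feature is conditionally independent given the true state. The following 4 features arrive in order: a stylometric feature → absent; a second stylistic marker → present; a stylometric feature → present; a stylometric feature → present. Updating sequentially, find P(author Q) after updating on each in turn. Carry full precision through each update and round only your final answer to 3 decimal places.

0.703

Apply Bayes' rule sequentially, carrying P(author Q) forward.
After a stylometric feature='absent': P(author Q) = 0.3·0.3500 / (0.3·0.3500 + 0.85·0.6500) ≈ 0.1597
After a second stylistic marker='present': P(author Q) = 0.2·0.1597 / (0.2·0.1597 + 0.35·0.8403) ≈ 0.0980
After a stylometric feature='present': P(author Q) = 0.7·0.0980 / (0.7·0.0980 + 0.15·0.9020) ≈ 0.3363
After a stylometric feature='present': P(author Q) = 0.7·0.3363 / (0.7·0.3363 + 0.15·0.6637) ≈ 0.7028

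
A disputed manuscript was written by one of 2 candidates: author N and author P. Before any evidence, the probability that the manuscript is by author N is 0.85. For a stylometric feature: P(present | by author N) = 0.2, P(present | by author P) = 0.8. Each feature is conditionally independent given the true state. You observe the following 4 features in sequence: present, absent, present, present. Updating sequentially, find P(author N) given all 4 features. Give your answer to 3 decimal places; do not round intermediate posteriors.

Each posterior becomes the prior for the next update.
After 'present': P(author N) = 0.2·0.8500 / (0.2·0.8500 + 0.8·0.1500) ≈ 0.5862
After 'absent': P(author N) = 0.8·0.5862 / (0.8·0.5862 + 0.2·0.4138) ≈ 0.8500
After 'present': P(author N) = 0.2·0.8500 / (0.2·0.8500 + 0.8·0.1500) ≈ 0.5862
After 'present': P(author N) = 0.2·0.5862 / (0.2·0.5862 + 0.8·0.4138) ≈ 0.2615

0.262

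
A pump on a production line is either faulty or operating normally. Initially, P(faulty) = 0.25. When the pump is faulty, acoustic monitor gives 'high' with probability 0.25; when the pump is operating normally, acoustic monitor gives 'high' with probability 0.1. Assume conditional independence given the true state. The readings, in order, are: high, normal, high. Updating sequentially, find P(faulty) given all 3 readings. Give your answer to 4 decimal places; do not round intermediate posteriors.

0.6345

After 'high': P(faulty) = 0.25·0.2500 / (0.25·0.2500 + 0.1·0.7500) ≈ 0.4545
After 'normal': P(faulty) = 0.75·0.4545 / (0.75·0.4545 + 0.9·0.5455) ≈ 0.4098
After 'high': P(faulty) = 0.25·0.4098 / (0.25·0.4098 + 0.1·0.5902) ≈ 0.6345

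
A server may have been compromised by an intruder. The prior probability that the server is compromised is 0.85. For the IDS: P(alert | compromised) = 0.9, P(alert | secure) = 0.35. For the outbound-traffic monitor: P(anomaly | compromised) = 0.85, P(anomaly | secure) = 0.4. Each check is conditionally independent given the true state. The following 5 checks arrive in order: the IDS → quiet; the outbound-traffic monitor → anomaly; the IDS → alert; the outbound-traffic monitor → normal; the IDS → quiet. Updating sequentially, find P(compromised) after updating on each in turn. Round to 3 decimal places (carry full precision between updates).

After the IDS='quiet': P(compromised) = 0.1·0.8500 / (0.1·0.8500 + 0.65·0.1500) ≈ 0.4658
After the outbound-traffic monitor='anomaly': P(compromised) = 0.85·0.4658 / (0.85·0.4658 + 0.4·0.5342) ≈ 0.6494
After the IDS='alert': P(compromised) = 0.9·0.6494 / (0.9·0.6494 + 0.35·0.3506) ≈ 0.8265
After the outbound-traffic monitor='normal': P(compromised) = 0.15·0.8265 / (0.15·0.8265 + 0.6·0.1735) ≈ 0.5436
After the IDS='quiet': P(compromised) = 0.1·0.5436 / (0.1·0.5436 + 0.65·0.4564) ≈ 0.1548

0.155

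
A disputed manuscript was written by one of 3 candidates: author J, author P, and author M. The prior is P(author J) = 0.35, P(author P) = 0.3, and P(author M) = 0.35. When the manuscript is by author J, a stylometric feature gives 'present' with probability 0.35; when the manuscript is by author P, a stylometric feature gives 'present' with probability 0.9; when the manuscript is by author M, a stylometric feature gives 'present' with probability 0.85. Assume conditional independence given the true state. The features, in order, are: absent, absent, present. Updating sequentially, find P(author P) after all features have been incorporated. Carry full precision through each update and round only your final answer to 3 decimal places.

After 'absent': normaliser = 0.65·0.3500 + 0.1·0.3000 + 0.15·0.3500; P(author J) ≈ 0.7339, P(author P) ≈ 0.0968, P(author M) ≈ 0.1694
After 'absent': normaliser = 0.65·0.7339 + 0.1·0.0968 + 0.15·0.1694; P(author J) ≈ 0.9315, P(author P) ≈ 0.0189, P(author M) ≈ 0.0496
After 'present': normaliser = 0.35·0.9315 + 0.9·0.0189 + 0.85·0.0496; P(author J) ≈ 0.8464, P(author P) ≈ 0.0442, P(author M) ≈ 0.1095

0.044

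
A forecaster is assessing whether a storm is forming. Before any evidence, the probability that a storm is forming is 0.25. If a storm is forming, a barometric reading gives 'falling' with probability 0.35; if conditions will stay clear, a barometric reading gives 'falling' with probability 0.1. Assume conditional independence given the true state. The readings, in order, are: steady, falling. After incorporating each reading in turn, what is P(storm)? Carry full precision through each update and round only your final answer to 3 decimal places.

After 'steady': P(storm) = 0.65·0.2500 / (0.65·0.2500 + 0.9·0.7500) ≈ 0.1940
After 'falling': P(storm) = 0.35·0.1940 / (0.35·0.1940 + 0.1·0.8060) ≈ 0.4573

0.457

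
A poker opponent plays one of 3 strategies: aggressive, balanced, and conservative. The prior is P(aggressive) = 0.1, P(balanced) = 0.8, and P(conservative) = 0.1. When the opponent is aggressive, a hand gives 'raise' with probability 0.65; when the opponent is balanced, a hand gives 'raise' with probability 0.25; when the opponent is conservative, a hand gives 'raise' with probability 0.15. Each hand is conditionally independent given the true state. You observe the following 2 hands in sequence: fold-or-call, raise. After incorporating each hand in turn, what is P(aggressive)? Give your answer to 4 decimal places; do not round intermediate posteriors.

After 'fold-or-call': normaliser = 0.35·0.1000 + 0.75·0.8000 + 0.85·0.1000; P(aggressive) ≈ 0.0486, P(balanced) ≈ 0.8333, P(conservative) ≈ 0.1181
After 'raise': normaliser = 0.65·0.0486 + 0.25·0.8333 + 0.15·0.1181; P(aggressive) ≈ 0.1226, P(balanced) ≈ 0.8086, P(conservative) ≈ 0.0687

0.1226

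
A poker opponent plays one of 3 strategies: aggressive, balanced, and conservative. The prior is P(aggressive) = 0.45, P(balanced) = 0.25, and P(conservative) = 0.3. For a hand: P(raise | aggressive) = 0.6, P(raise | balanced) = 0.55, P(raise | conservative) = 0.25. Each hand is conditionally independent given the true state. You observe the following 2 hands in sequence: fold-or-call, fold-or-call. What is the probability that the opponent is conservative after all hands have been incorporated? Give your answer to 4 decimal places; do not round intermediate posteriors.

After 'fold-or-call': normaliser = 0.4·0.4500 + 0.45·0.2500 + 0.75·0.3000; P(aggressive) ≈ 0.3478, P(balanced) ≈ 0.2174, P(conservative) ≈ 0.4348
After 'fold-or-call': normaliser = 0.4·0.3478 + 0.45·0.2174 + 0.75·0.4348; P(aggressive) ≈ 0.2471, P(balanced) ≈ 0.1737, P(conservative) ≈ 0.5792

0.5792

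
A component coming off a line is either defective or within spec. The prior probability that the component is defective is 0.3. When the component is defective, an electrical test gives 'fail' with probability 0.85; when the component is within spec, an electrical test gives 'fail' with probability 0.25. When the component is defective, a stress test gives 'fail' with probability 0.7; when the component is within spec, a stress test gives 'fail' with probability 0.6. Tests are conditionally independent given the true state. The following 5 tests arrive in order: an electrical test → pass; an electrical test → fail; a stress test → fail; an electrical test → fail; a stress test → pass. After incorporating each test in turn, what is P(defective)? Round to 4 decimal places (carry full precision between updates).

0.4644

Each posterior becomes the prior for the next update.
After an electrical test='pass': P(defective) = 0.15·0.3000 / (0.15·0.3000 + 0.75·0.7000) ≈ 0.0789
After an electrical test='fail': P(defective) = 0.85·0.0789 / (0.85·0.0789 + 0.25·0.9211) ≈ 0.2257
After a stress test='fail': P(defective) = 0.7·0.2257 / (0.7·0.2257 + 0.6·0.7743) ≈ 0.2537
After an electrical test='fail': P(defective) = 0.85·0.2537 / (0.85·0.2537 + 0.25·0.7463) ≈ 0.5362
After a stress test='pass': P(defective) = 0.3·0.5362 / (0.3·0.5362 + 0.4·0.4638) ≈ 0.4644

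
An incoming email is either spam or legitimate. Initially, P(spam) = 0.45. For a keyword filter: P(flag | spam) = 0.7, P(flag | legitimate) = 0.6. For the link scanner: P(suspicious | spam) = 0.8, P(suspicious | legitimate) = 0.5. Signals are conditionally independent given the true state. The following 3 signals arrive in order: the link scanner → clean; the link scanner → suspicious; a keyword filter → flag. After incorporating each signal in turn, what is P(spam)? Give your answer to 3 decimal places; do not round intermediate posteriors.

After the link scanner='clean': P(spam) = 0.2·0.4500 / (0.2·0.4500 + 0.5·0.5500) ≈ 0.2466
After the link scanner='suspicious': P(spam) = 0.8·0.2466 / (0.8·0.2466 + 0.5·0.7534) ≈ 0.3437
After a keyword filter='flag': P(spam) = 0.7·0.3437 / (0.7·0.3437 + 0.6·0.6563) ≈ 0.3792

0.379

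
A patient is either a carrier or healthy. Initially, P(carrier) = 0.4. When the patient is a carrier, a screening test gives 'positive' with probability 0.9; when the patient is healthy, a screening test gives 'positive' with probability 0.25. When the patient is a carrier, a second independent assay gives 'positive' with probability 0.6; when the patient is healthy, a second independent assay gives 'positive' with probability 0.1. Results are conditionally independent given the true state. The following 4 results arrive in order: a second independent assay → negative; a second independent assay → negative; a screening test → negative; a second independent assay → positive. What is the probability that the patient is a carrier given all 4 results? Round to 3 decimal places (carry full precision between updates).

0.095

After a second independent assay='negative': P(carrier) = 0.4·0.4000 / (0.4·0.4000 + 0.9·0.6000) ≈ 0.2286
After a second independent assay='negative': P(carrier) = 0.4·0.2286 / (0.4·0.2286 + 0.9·0.7714) ≈ 0.1164
After a screening test='negative': P(carrier) = 0.1·0.1164 / (0.1·0.1164 + 0.75·0.8836) ≈ 0.0173
After a second independent assay='positive': P(carrier) = 0.6·0.0173 / (0.6·0.0173 + 0.1·0.9827) ≈ 0.0953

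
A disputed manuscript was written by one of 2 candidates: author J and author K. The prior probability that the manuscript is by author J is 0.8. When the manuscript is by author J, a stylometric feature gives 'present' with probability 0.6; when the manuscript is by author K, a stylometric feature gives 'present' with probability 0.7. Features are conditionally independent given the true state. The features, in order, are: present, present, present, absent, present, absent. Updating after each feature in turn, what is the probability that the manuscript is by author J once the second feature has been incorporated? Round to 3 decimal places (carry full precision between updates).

0.746

After 'present': P(author J) = 0.6·0.8000 / (0.6·0.8000 + 0.7·0.2000) ≈ 0.7742
After 'present': P(author J) = 0.6·0.7742 / (0.6·0.7742 + 0.7·0.2258) ≈ 0.7461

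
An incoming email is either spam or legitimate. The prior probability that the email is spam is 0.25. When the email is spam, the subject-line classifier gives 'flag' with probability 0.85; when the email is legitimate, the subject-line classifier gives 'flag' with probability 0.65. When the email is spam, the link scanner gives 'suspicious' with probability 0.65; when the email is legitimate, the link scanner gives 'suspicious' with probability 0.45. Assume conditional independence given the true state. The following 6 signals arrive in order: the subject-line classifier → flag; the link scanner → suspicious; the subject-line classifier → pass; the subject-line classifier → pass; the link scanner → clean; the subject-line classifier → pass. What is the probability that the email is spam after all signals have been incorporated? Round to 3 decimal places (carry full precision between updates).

After the subject-line classifier='flag': P(spam) = 0.85·0.2500 / (0.85·0.2500 + 0.65·0.7500) ≈ 0.3036
After the link scanner='suspicious': P(spam) = 0.65·0.3036 / (0.65·0.3036 + 0.45·0.6964) ≈ 0.3864
After the subject-line classifier='pass': P(spam) = 0.15·0.3864 / (0.15·0.3864 + 0.35·0.6136) ≈ 0.2125
After the subject-line classifier='pass': P(spam) = 0.15·0.2125 / (0.15·0.2125 + 0.35·0.7875) ≈ 0.1037
After the link scanner='clean': P(spam) = 0.35·0.1037 / (0.35·0.1037 + 0.55·0.8963) ≈ 0.0685
After the subject-line classifier='pass': P(spam) = 0.15·0.0685 / (0.15·0.0685 + 0.35·0.9315) ≈ 0.0306

0.031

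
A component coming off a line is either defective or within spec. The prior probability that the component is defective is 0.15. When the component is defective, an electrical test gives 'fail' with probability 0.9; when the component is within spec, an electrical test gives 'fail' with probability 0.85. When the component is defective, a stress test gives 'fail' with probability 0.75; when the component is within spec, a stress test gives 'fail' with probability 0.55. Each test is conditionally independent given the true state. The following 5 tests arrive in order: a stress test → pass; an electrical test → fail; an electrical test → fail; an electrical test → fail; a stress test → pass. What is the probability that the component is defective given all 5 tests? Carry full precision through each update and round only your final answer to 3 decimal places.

Apply Bayes' rule sequentially, carrying P(defective) forward.
After a stress test='pass': P(defective) = 0.25·0.1500 / (0.25·0.1500 + 0.45·0.8500) ≈ 0.0893
After an electrical test='fail': P(defective) = 0.9·0.0893 / (0.9·0.0893 + 0.85·0.9107) ≈ 0.0940
After an electrical test='fail': P(defective) = 0.9·0.0940 / (0.9·0.0940 + 0.85·0.9060) ≈ 0.0990
After an electrical test='fail': P(defective) = 0.9·0.0990 / (0.9·0.0990 + 0.85·0.9010) ≈ 0.1042
After a stress test='pass': P(defective) = 0.25·0.1042 / (0.25·0.1042 + 0.45·0.8958) ≈ 0.0607

0.061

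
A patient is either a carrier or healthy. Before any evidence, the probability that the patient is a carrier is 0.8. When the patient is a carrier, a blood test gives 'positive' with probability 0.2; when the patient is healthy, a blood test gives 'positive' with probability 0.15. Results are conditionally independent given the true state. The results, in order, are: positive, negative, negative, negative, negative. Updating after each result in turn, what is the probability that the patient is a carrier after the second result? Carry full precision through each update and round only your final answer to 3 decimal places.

After 'positive': P(carrier) = 0.2·0.8000 / (0.2·0.8000 + 0.15·0.2000) ≈ 0.8421
After 'negative': P(carrier) = 0.8·0.8421 / (0.8·0.8421 + 0.85·0.1579) ≈ 0.8339

0.834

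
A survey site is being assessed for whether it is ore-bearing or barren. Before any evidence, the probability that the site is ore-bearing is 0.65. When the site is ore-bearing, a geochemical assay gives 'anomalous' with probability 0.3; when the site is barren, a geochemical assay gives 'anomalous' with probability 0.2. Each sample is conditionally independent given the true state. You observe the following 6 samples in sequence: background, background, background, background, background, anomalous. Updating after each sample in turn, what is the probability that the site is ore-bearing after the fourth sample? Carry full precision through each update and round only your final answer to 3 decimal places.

0.521

After 'background': P(ore) = 0.7·0.6500 / (0.7·0.6500 + 0.8·0.3500) ≈ 0.6190
After 'background': P(ore) = 0.7·0.6190 / (0.7·0.6190 + 0.8·0.3810) ≈ 0.5871
After 'background': P(ore) = 0.7·0.5871 / (0.7·0.5871 + 0.8·0.4129) ≈ 0.5544
After 'background': P(ore) = 0.7·0.5544 / (0.7·0.5544 + 0.8·0.4456) ≈ 0.5212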